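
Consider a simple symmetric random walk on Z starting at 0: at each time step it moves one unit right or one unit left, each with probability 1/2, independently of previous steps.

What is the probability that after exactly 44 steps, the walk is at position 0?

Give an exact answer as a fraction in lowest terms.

Answer: 263012370465/2199023255552

Derivation:
To return to 0 after 44 steps: need exactly 22 steps of +1 and 22 of -1.
Favorable paths: C(44,22) = 2104098963720
Total paths: 2^44 = 17592186044416
P = 2104098963720/17592186044416 = 263012370465/2199023255552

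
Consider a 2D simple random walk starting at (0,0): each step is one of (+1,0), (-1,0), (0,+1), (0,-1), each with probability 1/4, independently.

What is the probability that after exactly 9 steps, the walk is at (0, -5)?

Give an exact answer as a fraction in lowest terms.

Answer: 81/16384

Derivation:
Let h be the number of horizontal steps (so 9-h are vertical). To end at (0,-5) need (h+0)/2 right-steps and ((9-h)-5)/2 up-steps.
Sum over h with 0 ≤ h ≤ 4, h ≡ 0 (mod 2), 9-h ≡ 1 (mod 2):
h=0: C(9,0)·C(0,0)·C(9,2) = 1·1·36 = 36
h=2: C(9,2)·C(2,1)·C(7,1) = 36·2·7 = 504
h=4: C(9,4)·C(4,2)·C(5,0) = 126·6·1 = 756
Total favorable: 1296
Total paths: 4^9 = 262144
P = 1296/262144 = 81/16384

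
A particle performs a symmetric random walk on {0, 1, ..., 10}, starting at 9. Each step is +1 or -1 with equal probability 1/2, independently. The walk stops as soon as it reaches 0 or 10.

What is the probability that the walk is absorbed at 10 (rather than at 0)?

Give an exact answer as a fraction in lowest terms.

Symmetric walk (p = 1/2): the harmonic-function argument gives P(hit 10 before 0 | start at 9) = a/N.
P = 9/10 = 9/10

Answer: 9/10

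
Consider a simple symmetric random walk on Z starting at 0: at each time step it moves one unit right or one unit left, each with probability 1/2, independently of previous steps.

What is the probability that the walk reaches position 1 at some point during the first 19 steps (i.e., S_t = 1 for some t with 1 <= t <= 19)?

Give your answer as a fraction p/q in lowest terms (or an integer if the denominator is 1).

Answer: 215955/262144

Derivation:
Count via complement. Let g(t,s) = #length-t paths at position s with S_1..S_t all ≠ 1.
g(t,s) = g(t-1,s-1) + g(t-1,s+1) for s ≠ 1; g(t,1) = 0.
t=0: g(0,0)=1
t=1: g(1,-1)=1
t=2: g(2,-2)=1 g(2,0)=1
t=3: g(3,-3)=1 g(3,-1)=2
t=4: g(4,-4)=1 g(4,-2)=3 g(4,0)=2
t=5: g(5,-5)=1 g(5,-3)=4 g(5,-1)=5
t=6: g(6,-6)=1 g(6,-4)=5 g(6,-2)=9 g(6,0)=5
t=7: g(7,-7)=1 g(7,-5)=6 g(7,-3)=14 g(7,-1)=14
t=8: g(8,-8)=1 g(8,-6)=7 g(8,-4)=20 g(8,-2)=28 g(8,0)=14
t=9: g(9,-9)=1 g(9,-7)=8 g(9,-5)=27 g(9,-3)=48 g(9,-1)=42
t=10: g(10,-10)=1 g(10,-8)=9 g(10,-6)=35 g(10,-4)=75 g(10,-2)=90 g(10,0)=42
t=11: g(11,-11)=1 g(11,-9)=10 g(11,-7)=44 g(11,-5)=110 g(11,-3)=165 g(11,-1)=132
t=12: g(12,-12)=1 g(12,-10)=11 g(12,-8)=54 g(12,-6)=154 g(12,-4)=275 g(12,-2)=297 g(12,0)=132
t=13: g(13,-13)=1 g(13,-11)=12 g(13,-9)=65 g(13,-7)=208 g(13,-5)=429 g(13,-3)=572 g(13,-1)=429
t=14: g(14,-14)=1 g(14,-12)=13 g(14,-10)=77 g(14,-8)=273 g(14,-6)=637 g(14,-4)=1001 g(14,-2)=1001 g(14,0)=429
t=15: g(15,-15)=1 g(15,-13)=14 g(15,-11)=90 g(15,-9)=350 g(15,-7)=910 g(15,-5)=1638 g(15,-3)=2002 g(15,-1)=1430
t=16: g(16,-16)=1 g(16,-14)=15 g(16,-12)=104 g(16,-10)=440 g(16,-8)=1260 g(16,-6)=2548 g(16,-4)=3640 g(16,-2)=3432 g(16,0)=1430
t=17: g(17,-17)=1 g(17,-15)=16 g(17,-13)=119 g(17,-11)=544 g(17,-9)=1700 g(17,-7)=3808 g(17,-5)=6188 g(17,-3)=7072 g(17,-1)=4862
t=18: g(18,-18)=1 g(18,-16)=17 g(18,-14)=135 g(18,-12)=663 g(18,-10)=2244 g(18,-8)=5508 g(18,-6)=9996 g(18,-4)=13260 g(18,-2)=11934 g(18,0)=4862
t=19: g(19,-19)=1 g(19,-17)=18 g(19,-15)=152 g(19,-13)=798 g(19,-11)=2907 g(19,-9)=7752 g(19,-7)=15504 g(19,-5)=23256 g(19,-3)=25194 g(19,-1)=16796
Paths never hitting 1: Σ_s g(19,s) = 92378
Paths hitting 1: 2^19 - 92378 = 431910
P = 431910/524288 = 215955/262144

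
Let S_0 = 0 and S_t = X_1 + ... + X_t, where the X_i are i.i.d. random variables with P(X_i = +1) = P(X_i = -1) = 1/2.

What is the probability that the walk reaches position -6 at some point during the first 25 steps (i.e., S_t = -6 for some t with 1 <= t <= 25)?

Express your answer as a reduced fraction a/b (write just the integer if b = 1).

Count via complement. Let g(t,s) = #length-t paths at position s with S_1..S_t all ≠ -6.
g(t,s) = g(t-1,s-1) + g(t-1,s+1) for s ≠ -6; g(t,-6) = 0.
t=0: g(0,0)=1
t=1: g(1,-1)=1 g(1,1)=1
t=2: g(2,-2)=1 g(2,0)=2 g(2,2)=1
t=3: g(3,-3)=1 g(3,-1)=3 g(3,1)=3 g(3,3)=1
t=4: g(4,-4)=1 g(4,-2)=4 g(4,0)=6 g(4,2)=4 g(4,4)=1
t=5: g(5,-5)=1 g(5,-3)=5 g(5,-1)=10 g(5,1)=10 g(5,3)=5 g(5,5)=1
t=6: g(6,-4)=6 g(6,-2)=15 g(6,0)=20 g(6,2)=15 g(6,4)=6 g(6,6)=1
t=7: g(7,-5)=6 g(7,-3)=21 g(7,-1)=35 g(7,1)=35 g(7,3)=21 g(7,5)=7 g(7,7)=1
t=8: g(8,-4)=27 g(8,-2)=56 g(8,0)=70 g(8,2)=56 g(8,4)=28 g(8,6)=8 g(8,8)=1
t=9: g(9,-5)=27 g(9,-3)=83 g(9,-1)=126 g(9,1)=126 g(9,3)=84 g(9,5)=36 g(9,7)=9 g(9,9)=1
t=10: g(10,-4)=110 g(10,-2)=209 g(10,0)=252 g(10,2)=210 g(10,4)=120 g(10,6)=45 g(10,8)=10 g(10,10)=1
t=11: g(11,-5)=110 g(11,-3)=319 g(11,-1)=461 g(11,1)=462 g(11,3)=330 g(11,5)=165 g(11,7)=55 g(11,9)=11 g(11,11)=1
t=12: g(12,-4)=429 g(12,-2)=780 g(12,0)=923 g(12,2)=792 g(12,4)=495 g(12,6)=220 g(12,8)=66 g(12,10)=12 g(12,12)=1
t=13: g(13,-5)=429 g(13,-3)=1209 g(13,-1)=1703 g(13,1)=1715 g(13,3)=1287 g(13,5)=715 g(13,7)=286 g(13,9)=78 g(13,11)=13 g(13,13)=1
t=14: g(14,-4)=1638 g(14,-2)=2912 g(14,0)=3418 g(14,2)=3002 g(14,4)=2002 g(14,6)=1001 g(14,8)=364 g(14,10)=91 g(14,12)=14 g(14,14)=1
t=15: g(15,-5)=1638 g(15,-3)=4550 g(15,-1)=6330 g(15,1)=6420 g(15,3)=5004 g(15,5)=3003 g(15,7)=1365 g(15,9)=455 g(15,11)=105 g(15,13)=15 g(15,15)=1
t=16: g(16,-4)=6188 g(16,-2)=10880 g(16,0)=12750 g(16,2)=11424 g(16,4)=8007 g(16,6)=4368 g(16,8)=1820 g(16,10)=560 g(16,12)=120 g(16,14)=16 g(16,16)=1
t=17: g(17,-5)=6188 g(17,-3)=17068 g(17,-1)=23630 g(17,1)=24174 g(17,3)=19431 g(17,5)=12375 g(17,7)=6188 g(17,9)=2380 g(17,11)=680 g(17,13)=136 g(17,15)=17 g(17,17)=1
t=18: g(18,-4)=23256 g(18,-2)=40698 g(18,0)=47804 g(18,2)=43605 g(18,4)=31806 g(18,6)=18563 g(18,8)=8568 g(18,10)=3060 g(18,12)=816 g(18,14)=153 g(18,16)=18 g(18,18)=1
t=19: g(19,-5)=23256 g(19,-3)=63954 g(19,-1)=88502 g(19,1)=91409 g(19,3)=75411 g(19,5)=50369 g(19,7)=27131 g(19,9)=11628 g(19,11)=3876 g(19,13)=969 g(19,15)=171 g(19,17)=19 g(19,19)=1
t=20: g(20,-4)=87210 g(20,-2)=152456 g(20,0)=179911 g(20,2)=166820 g(20,4)=125780 g(20,6)=77500 g(20,8)=38759 g(20,10)=15504 g(20,12)=4845 g(20,14)=1140 g(20,16)=190 g(20,18)=20 g(20,20)=1
t=21: g(21,-5)=87210 g(21,-3)=239666 g(21,-1)=332367 g(21,1)=346731 g(21,3)=292600 g(21,5)=203280 g(21,7)=116259 g(21,9)=54263 g(21,11)=20349 g(21,13)=5985 g(21,15)=1330 g(21,17)=210 g(21,19)=21 g(21,21)=1
t=22: g(22,-4)=326876 g(22,-2)=572033 g(22,0)=679098 g(22,2)=639331 g(22,4)=495880 g(22,6)=319539 g(22,8)=170522 g(22,10)=74612 g(22,12)=26334 g(22,14)=7315 g(22,16)=1540 g(22,18)=231 g(22,20)=22 g(22,22)=1
t=23: g(23,-5)=326876 g(23,-3)=898909 g(23,-1)=1251131 g(23,1)=1318429 g(23,3)=1135211 g(23,5)=815419 g(23,7)=490061 g(23,9)=245134 g(23,11)=100946 g(23,13)=33649 g(23,15)=8855 g(23,17)=1771 g(23,19)=253 g(23,21)=23 g(23,23)=1
t=24: g(24,-4)=1225785 g(24,-2)=2150040 g(24,0)=2569560 g(24,2)=2453640 g(24,4)=1950630 g(24,6)=1305480 g(24,8)=735195 g(24,10)=346080 g(24,12)=134595 g(24,14)=42504 g(24,16)=10626 g(24,18)=2024 g(24,20)=276 g(24,22)=24 g(24,24)=1
t=25: g(25,-5)=1225785 g(25,-3)=3375825 g(25,-1)=4719600 g(25,1)=5023200 g(25,3)=4404270 g(25,5)=3256110 g(25,7)=2040675 g(25,9)=1081275 g(25,11)=480675 g(25,13)=177099 g(25,15)=53130 g(25,17)=12650 g(25,19)=2300 g(25,21)=300 g(25,23)=25 g(25,25)=1
Paths never hitting -6: Σ_s g(25,s) = 25852920
Paths hitting -6: 2^25 - 25852920 = 7701512
P = 7701512/33554432 = 962689/4194304

Answer: 962689/4194304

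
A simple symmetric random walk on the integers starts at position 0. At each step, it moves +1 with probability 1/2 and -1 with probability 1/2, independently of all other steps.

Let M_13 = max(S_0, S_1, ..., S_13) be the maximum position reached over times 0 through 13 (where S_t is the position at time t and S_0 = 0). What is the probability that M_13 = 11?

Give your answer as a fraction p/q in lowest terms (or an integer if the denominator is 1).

Let M_13 = max(S_0,...,S_13). Use the reflection principle: for j ≥ 1, #{paths with M_13 ≥ j} = #{S_13 ≥ j} + #{S_13 ≥ j+1}.
By reflection, #{M_13 ≥ 11} = #{S_13 ≥ 11} + #{S_13 ≥ 12} = 14 + 1 = 15.
#{M_13 ≥ 12} = #{S_13 ≥ 12} + #{S_13 ≥ 13} = 1 + 1 = 2.
#{M_13 = 11} = 15 - 2 = 13.
P(M_13 = 11) = 13/8192 = 13/8192

Answer: 13/8192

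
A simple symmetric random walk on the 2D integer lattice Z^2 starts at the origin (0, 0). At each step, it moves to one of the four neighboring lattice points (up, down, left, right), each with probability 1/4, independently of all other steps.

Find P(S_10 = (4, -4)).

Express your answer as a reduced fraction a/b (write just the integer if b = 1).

Let h be the number of horizontal steps (so 10-h are vertical). To end at (4,-4) need (h+4)/2 right-steps and ((10-h)-4)/2 up-steps.
Sum over h with 4 ≤ h ≤ 6, h ≡ 0 (mod 2), 10-h ≡ 0 (mod 2):
h=4: C(10,4)·C(4,4)·C(6,1) = 210·1·6 = 1260
h=6: C(10,6)·C(6,5)·C(4,0) = 210·6·1 = 1260
Total favorable: 2520
Total paths: 4^10 = 1048576
P = 2520/1048576 = 315/131072

Answer: 315/131072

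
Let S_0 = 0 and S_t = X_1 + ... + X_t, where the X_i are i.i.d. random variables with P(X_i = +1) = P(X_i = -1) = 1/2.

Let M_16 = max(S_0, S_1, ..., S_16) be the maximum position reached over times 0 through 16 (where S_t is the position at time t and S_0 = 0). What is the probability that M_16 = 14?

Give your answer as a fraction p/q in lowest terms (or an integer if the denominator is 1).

Answer: 1/4096

Derivation:
Let M_16 = max(S_0,...,S_16). Use the reflection principle: for j ≥ 1, #{paths with M_16 ≥ j} = #{S_16 ≥ j} + #{S_16 ≥ j+1}.
By reflection, #{M_16 ≥ 14} = #{S_16 ≥ 14} + #{S_16 ≥ 15} = 17 + 1 = 18.
#{M_16 ≥ 15} = #{S_16 ≥ 15} + #{S_16 ≥ 16} = 1 + 1 = 2.
#{M_16 = 14} = 18 - 2 = 16.
P(M_16 = 14) = 16/65536 = 1/4096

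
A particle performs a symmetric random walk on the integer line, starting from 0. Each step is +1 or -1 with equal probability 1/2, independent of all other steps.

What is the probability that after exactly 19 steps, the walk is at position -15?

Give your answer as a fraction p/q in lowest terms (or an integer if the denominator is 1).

To reach position -15 after 19 steps: need 2 steps of +1 and 17 of -1.
Favorable paths: C(19,2) = 171
Total paths: 2^19 = 524288
P = 171/524288 = 171/524288

Answer: 171/524288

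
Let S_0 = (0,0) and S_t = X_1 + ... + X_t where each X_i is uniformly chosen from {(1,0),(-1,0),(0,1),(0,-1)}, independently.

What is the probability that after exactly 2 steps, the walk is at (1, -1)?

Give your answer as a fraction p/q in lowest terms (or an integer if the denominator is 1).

Let h be the number of horizontal steps (so 2-h are vertical). To end at (1,-1) need (h+1)/2 right-steps and ((2-h)-1)/2 up-steps.
Sum over h with 1 ≤ h ≤ 1, h ≡ 1 (mod 2), 2-h ≡ 1 (mod 2):
h=1: C(2,1)·C(1,1)·C(1,0) = 2·1·1 = 2
Total favorable: 2
Total paths: 4^2 = 16
P = 2/16 = 1/8

Answer: 1/8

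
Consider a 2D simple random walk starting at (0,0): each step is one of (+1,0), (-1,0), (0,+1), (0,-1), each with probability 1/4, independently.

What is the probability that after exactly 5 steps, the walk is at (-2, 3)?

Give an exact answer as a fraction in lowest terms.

Answer: 5/512

Derivation:
Let h be the number of horizontal steps (so 5-h are vertical). To end at (-2,3) need (h-2)/2 right-steps and ((5-h)+3)/2 up-steps.
Sum over h with 2 ≤ h ≤ 2, h ≡ 0 (mod 2), 5-h ≡ 1 (mod 2):
h=2: C(5,2)·C(2,0)·C(3,3) = 10·1·1 = 10
Total favorable: 10
Total paths: 4^5 = 1024
P = 10/1024 = 5/512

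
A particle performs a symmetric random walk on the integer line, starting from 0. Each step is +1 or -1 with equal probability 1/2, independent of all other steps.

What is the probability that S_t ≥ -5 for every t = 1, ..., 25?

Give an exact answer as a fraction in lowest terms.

Let f(t,s) = #length-t paths at position s with S_1..S_t all ≥ -5.
f(t,s) = f(t-1,s-1) + f(t-1,s+1) for s ≥ -5; f(t,s) = 0 for s < -5.
t=0: f(0,0)=1
t=1: f(1,-1)=1 f(1,1)=1
t=2: f(2,-2)=1 f(2,0)=2 f(2,2)=1
t=3: f(3,-3)=1 f(3,-1)=3 f(3,1)=3 f(3,3)=1
t=4: f(4,-4)=1 f(4,-2)=4 f(4,0)=6 f(4,2)=4 f(4,4)=1
t=5: f(5,-5)=1 f(5,-3)=5 f(5,-1)=10 f(5,1)=10 f(5,3)=5 f(5,5)=1
t=6: f(6,-4)=6 f(6,-2)=15 f(6,0)=20 f(6,2)=15 f(6,4)=6 f(6,6)=1
t=7: f(7,-5)=6 f(7,-3)=21 f(7,-1)=35 f(7,1)=35 f(7,3)=21 f(7,5)=7 f(7,7)=1
t=8: f(8,-4)=27 f(8,-2)=56 f(8,0)=70 f(8,2)=56 f(8,4)=28 f(8,6)=8 f(8,8)=1
t=9: f(9,-5)=27 f(9,-3)=83 f(9,-1)=126 f(9,1)=126 f(9,3)=84 f(9,5)=36 f(9,7)=9 f(9,9)=1
t=10: f(10,-4)=110 f(10,-2)=209 f(10,0)=252 f(10,2)=210 f(10,4)=120 f(10,6)=45 f(10,8)=10 f(10,10)=1
t=11: f(11,-5)=110 f(11,-3)=319 f(11,-1)=461 f(11,1)=462 f(11,3)=330 f(11,5)=165 f(11,7)=55 f(11,9)=11 f(11,11)=1
t=12: f(12,-4)=429 f(12,-2)=780 f(12,0)=923 f(12,2)=792 f(12,4)=495 f(12,6)=220 f(12,8)=66 f(12,10)=12 f(12,12)=1
t=13: f(13,-5)=429 f(13,-3)=1209 f(13,-1)=1703 f(13,1)=1715 f(13,3)=1287 f(13,5)=715 f(13,7)=286 f(13,9)=78 f(13,11)=13 f(13,13)=1
t=14: f(14,-4)=1638 f(14,-2)=2912 f(14,0)=3418 f(14,2)=3002 f(14,4)=2002 f(14,6)=1001 f(14,8)=364 f(14,10)=91 f(14,12)=14 f(14,14)=1
t=15: f(15,-5)=1638 f(15,-3)=4550 f(15,-1)=6330 f(15,1)=6420 f(15,3)=5004 f(15,5)=3003 f(15,7)=1365 f(15,9)=455 f(15,11)=105 f(15,13)=15 f(15,15)=1
t=16: f(16,-4)=6188 f(16,-2)=10880 f(16,0)=12750 f(16,2)=11424 f(16,4)=8007 f(16,6)=4368 f(16,8)=1820 f(16,10)=560 f(16,12)=120 f(16,14)=16 f(16,16)=1
t=17: f(17,-5)=6188 f(17,-3)=17068 f(17,-1)=23630 f(17,1)=24174 f(17,3)=19431 f(17,5)=12375 f(17,7)=6188 f(17,9)=2380 f(17,11)=680 f(17,13)=136 f(17,15)=17 f(17,17)=1
t=18: f(18,-4)=23256 f(18,-2)=40698 f(18,0)=47804 f(18,2)=43605 f(18,4)=31806 f(18,6)=18563 f(18,8)=8568 f(18,10)=3060 f(18,12)=816 f(18,14)=153 f(18,16)=18 f(18,18)=1
t=19: f(19,-5)=23256 f(19,-3)=63954 f(19,-1)=88502 f(19,1)=91409 f(19,3)=75411 f(19,5)=50369 f(19,7)=27131 f(19,9)=11628 f(19,11)=3876 f(19,13)=969 f(19,15)=171 f(19,17)=19 f(19,19)=1
t=20: f(20,-4)=87210 f(20,-2)=152456 f(20,0)=179911 f(20,2)=166820 f(20,4)=125780 f(20,6)=77500 f(20,8)=38759 f(20,10)=15504 f(20,12)=4845 f(20,14)=1140 f(20,16)=190 f(20,18)=20 f(20,20)=1
t=21: f(21,-5)=87210 f(21,-3)=239666 f(21,-1)=332367 f(21,1)=346731 f(21,3)=292600 f(21,5)=203280 f(21,7)=116259 f(21,9)=54263 f(21,11)=20349 f(21,13)=5985 f(21,15)=1330 f(21,17)=210 f(21,19)=21 f(21,21)=1
t=22: f(22,-4)=326876 f(22,-2)=572033 f(22,0)=679098 f(22,2)=639331 f(22,4)=495880 f(22,6)=319539 f(22,8)=170522 f(22,10)=74612 f(22,12)=26334 f(22,14)=7315 f(22,16)=1540 f(22,18)=231 f(22,20)=22 f(22,22)=1
t=23: f(23,-5)=326876 f(23,-3)=898909 f(23,-1)=1251131 f(23,1)=1318429 f(23,3)=1135211 f(23,5)=815419 f(23,7)=490061 f(23,9)=245134 f(23,11)=100946 f(23,13)=33649 f(23,15)=8855 f(23,17)=1771 f(23,19)=253 f(23,21)=23 f(23,23)=1
t=24: f(24,-4)=1225785 f(24,-2)=2150040 f(24,0)=2569560 f(24,2)=2453640 f(24,4)=1950630 f(24,6)=1305480 f(24,8)=735195 f(24,10)=346080 f(24,12)=134595 f(24,14)=42504 f(24,16)=10626 f(24,18)=2024 f(24,20)=276 f(24,22)=24 f(24,24)=1
t=25: f(25,-5)=1225785 f(25,-3)=3375825 f(25,-1)=4719600 f(25,1)=5023200 f(25,3)=4404270 f(25,5)=3256110 f(25,7)=2040675 f(25,9)=1081275 f(25,11)=480675 f(25,13)=177099 f(25,15)=53130 f(25,17)=12650 f(25,19)=2300 f(25,21)=300 f(25,23)=25 f(25,25)=1
Σ_s f(25,s) = 25852920
P = 25852920/33554432 = 3231615/4194304

Answer: 3231615/4194304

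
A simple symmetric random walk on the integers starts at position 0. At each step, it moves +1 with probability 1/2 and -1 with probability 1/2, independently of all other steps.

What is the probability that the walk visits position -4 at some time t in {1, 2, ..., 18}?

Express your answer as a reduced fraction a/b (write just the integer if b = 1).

Answer: 11773/32768

Derivation:
Count via complement. Let g(t,s) = #length-t paths at position s with S_1..S_t all ≠ -4.
g(t,s) = g(t-1,s-1) + g(t-1,s+1) for s ≠ -4; g(t,-4) = 0.
t=0: g(0,0)=1
t=1: g(1,-1)=1 g(1,1)=1
t=2: g(2,-2)=1 g(2,0)=2 g(2,2)=1
t=3: g(3,-3)=1 g(3,-1)=3 g(3,1)=3 g(3,3)=1
t=4: g(4,-2)=4 g(4,0)=6 g(4,2)=4 g(4,4)=1
t=5: g(5,-3)=4 g(5,-1)=10 g(5,1)=10 g(5,3)=5 g(5,5)=1
t=6: g(6,-2)=14 g(6,0)=20 g(6,2)=15 g(6,4)=6 g(6,6)=1
t=7: g(7,-3)=14 g(7,-1)=34 g(7,1)=35 g(7,3)=21 g(7,5)=7 g(7,7)=1
t=8: g(8,-2)=48 g(8,0)=69 g(8,2)=56 g(8,4)=28 g(8,6)=8 g(8,8)=1
t=9: g(9,-3)=48 g(9,-1)=117 g(9,1)=125 g(9,3)=84 g(9,5)=36 g(9,7)=9 g(9,9)=1
t=10: g(10,-2)=165 g(10,0)=242 g(10,2)=209 g(10,4)=120 g(10,6)=45 g(10,8)=10 g(10,10)=1
t=11: g(11,-3)=165 g(11,-1)=407 g(11,1)=451 g(11,3)=329 g(11,5)=165 g(11,7)=55 g(11,9)=11 g(11,11)=1
t=12: g(12,-2)=572 g(12,0)=858 g(12,2)=780 g(12,4)=494 g(12,6)=220 g(12,8)=66 g(12,10)=12 g(12,12)=1
t=13: g(13,-3)=572 g(13,-1)=1430 g(13,1)=1638 g(13,3)=1274 g(13,5)=714 g(13,7)=286 g(13,9)=78 g(13,11)=13 g(13,13)=1
t=14: g(14,-2)=2002 g(14,0)=3068 g(14,2)=2912 g(14,4)=1988 g(14,6)=1000 g(14,8)=364 g(14,10)=91 g(14,12)=14 g(14,14)=1
t=15: g(15,-3)=2002 g(15,-1)=5070 g(15,1)=5980 g(15,3)=4900 g(15,5)=2988 g(15,7)=1364 g(15,9)=455 g(15,11)=105 g(15,13)=15 g(15,15)=1
t=16: g(16,-2)=7072 g(16,0)=11050 g(16,2)=10880 g(16,4)=7888 g(16,6)=4352 g(16,8)=1819 g(16,10)=560 g(16,12)=120 g(16,14)=16 g(16,16)=1
t=17: g(17,-3)=7072 g(17,-1)=18122 g(17,1)=21930 g(17,3)=18768 g(17,5)=12240 g(17,7)=6171 g(17,9)=2379 g(17,11)=680 g(17,13)=136 g(17,15)=17 g(17,17)=1
t=18: g(18,-2)=25194 g(18,0)=40052 g(18,2)=40698 g(18,4)=31008 g(18,6)=18411 g(18,8)=8550 g(18,10)=3059 g(18,12)=816 g(18,14)=153 g(18,16)=18 g(18,18)=1
Paths never hitting -4: Σ_s g(18,s) = 167960
Paths hitting -4: 2^18 - 167960 = 94184
P = 94184/262144 = 11773/32768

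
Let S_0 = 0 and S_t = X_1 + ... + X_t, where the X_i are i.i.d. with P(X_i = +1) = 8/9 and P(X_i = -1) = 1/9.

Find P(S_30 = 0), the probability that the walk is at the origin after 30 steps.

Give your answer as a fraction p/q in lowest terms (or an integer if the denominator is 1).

Answer: 606412504575204392960/4710128697246244834921603689

Derivation:
To be at 0 after 30 steps: need exactly 15 steps of +1 and 15 of -1.
Number of such sequences: C(30,15) = 155117520
Each has probability (8/9)^15 · (1/9)^15 = 35184372088832/42391158275216203514294433201
P = 155117520 · 35184372088832/42391158275216203514294433201 = 606412504575204392960/4710128697246244834921603689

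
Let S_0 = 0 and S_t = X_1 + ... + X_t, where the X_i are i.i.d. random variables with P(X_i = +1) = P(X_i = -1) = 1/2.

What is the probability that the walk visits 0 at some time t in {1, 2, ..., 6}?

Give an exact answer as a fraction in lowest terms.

Count via complement. Let g(t,s) = #length-t paths at position s with S_1..S_t all ≠ 0.
g(t,s) = g(t-1,s-1) + g(t-1,s+1) for s ≠ 0; g(t,0) = 0.
t=0: g(0,0)=1
t=1: g(1,-1)=1 g(1,1)=1
t=2: g(2,-2)=1 g(2,2)=1
t=3: g(3,-3)=1 g(3,-1)=1 g(3,1)=1 g(3,3)=1
t=4: g(4,-4)=1 g(4,-2)=2 g(4,2)=2 g(4,4)=1
t=5: g(5,-5)=1 g(5,-3)=3 g(5,-1)=2 g(5,1)=2 g(5,3)=3 g(5,5)=1
t=6: g(6,-6)=1 g(6,-4)=4 g(6,-2)=5 g(6,2)=5 g(6,4)=4 g(6,6)=1
Paths never hitting 0: Σ_s g(6,s) = 20
Paths hitting 0: 2^6 - 20 = 44
P = 44/64 = 11/16

Answer: 11/16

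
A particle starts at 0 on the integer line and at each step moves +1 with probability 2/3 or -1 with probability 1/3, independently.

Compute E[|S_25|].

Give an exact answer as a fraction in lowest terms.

Answer: 2404306276525/282429536481

Derivation:
S_25 takes values m ≡ 1 (mod 2) with |m| ≤ 25; P(S_25=m) = C(25,(25+m)/2) · (2/3)^((25+m)/2) · (1/3)^((25-m)/2).
Distribution: P(S=-25)=1/847288609443, P(S=-23)=50/847288609443, P(S=-21)=400/282429536481, P(S=-19)=18400/847288609443, P(S=-17)=202400/847288609443, P(S=-15)=566720/282429536481, P(S=-13)=11334400/847288609443, P(S=-11)=61529600/847288609443, P(S=-9)=30764800/94143178827, P(S=-7)=1046003200/847288609443, P(S=-5)=3347210240/847288609443, P(S=-3)=3042918400/282429536481, P(S=-1)=21300428800/847288609443, P(S=1)=42600857600/847288609443, P(S=3)=24343347200/282429536481, P(S=5)=107110727680/847288609443, P(S=7)=133888409600/847288609443, P(S=9)=15751577600/94143178827, P(S=11)=126012620800/847288609443, P(S=13)=92851404800/847288609443, P(S=15)=18570280960/282429536481, P(S=17)=26528972800/847288609443, P(S=19)=9646899200/847288609443, P(S=21)=838860800/282429536481, P(S=23)=419430400/847288609443, P(S=25)=33554432/847288609443
E[|S_25|] = Σ_m |m|·P(S_25=m) = 2404306276525/282429536481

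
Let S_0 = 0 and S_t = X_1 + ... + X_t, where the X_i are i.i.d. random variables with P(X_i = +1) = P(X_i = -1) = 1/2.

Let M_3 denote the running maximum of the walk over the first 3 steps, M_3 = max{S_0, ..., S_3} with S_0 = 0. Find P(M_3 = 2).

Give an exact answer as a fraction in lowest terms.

Answer: 1/8

Derivation:
Let M_3 = max(S_0,...,S_3). Use the reflection principle: for j ≥ 1, #{paths with M_3 ≥ j} = #{S_3 ≥ j} + #{S_3 ≥ j+1}.
By reflection, #{M_3 ≥ 2} = #{S_3 ≥ 2} + #{S_3 ≥ 3} = 1 + 1 = 2.
#{M_3 ≥ 3} = #{S_3 ≥ 3} + #{S_3 ≥ 4} = 1 + 0 = 1.
#{M_3 = 2} = 2 - 1 = 1.
P(M_3 = 2) = 1/8 = 1/8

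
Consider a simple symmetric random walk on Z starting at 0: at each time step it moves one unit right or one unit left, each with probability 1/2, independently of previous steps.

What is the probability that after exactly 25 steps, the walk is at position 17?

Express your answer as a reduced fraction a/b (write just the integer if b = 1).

To reach position 17 after 25 steps: need 21 steps of +1 and 4 of -1.
Favorable paths: C(25,21) = 12650
Total paths: 2^25 = 33554432
P = 12650/33554432 = 6325/16777216

Answer: 6325/16777216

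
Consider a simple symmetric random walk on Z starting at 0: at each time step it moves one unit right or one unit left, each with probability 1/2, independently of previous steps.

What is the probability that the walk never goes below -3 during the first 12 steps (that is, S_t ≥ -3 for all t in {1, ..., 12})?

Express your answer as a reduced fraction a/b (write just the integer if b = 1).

Answer: 3003/4096

Derivation:
Let f(t,s) = #length-t paths at position s with S_1..S_t all ≥ -3.
f(t,s) = f(t-1,s-1) + f(t-1,s+1) for s ≥ -3; f(t,s) = 0 for s < -3.
t=0: f(0,0)=1
t=1: f(1,-1)=1 f(1,1)=1
t=2: f(2,-2)=1 f(2,0)=2 f(2,2)=1
t=3: f(3,-3)=1 f(3,-1)=3 f(3,1)=3 f(3,3)=1
t=4: f(4,-2)=4 f(4,0)=6 f(4,2)=4 f(4,4)=1
t=5: f(5,-3)=4 f(5,-1)=10 f(5,1)=10 f(5,3)=5 f(5,5)=1
t=6: f(6,-2)=14 f(6,0)=20 f(6,2)=15 f(6,4)=6 f(6,6)=1
t=7: f(7,-3)=14 f(7,-1)=34 f(7,1)=35 f(7,3)=21 f(7,5)=7 f(7,7)=1
t=8: f(8,-2)=48 f(8,0)=69 f(8,2)=56 f(8,4)=28 f(8,6)=8 f(8,8)=1
t=9: f(9,-3)=48 f(9,-1)=117 f(9,1)=125 f(9,3)=84 f(9,5)=36 f(9,7)=9 f(9,9)=1
t=10: f(10,-2)=165 f(10,0)=242 f(10,2)=209 f(10,4)=120 f(10,6)=45 f(10,8)=10 f(10,10)=1
t=11: f(11,-3)=165 f(11,-1)=407 f(11,1)=451 f(11,3)=329 f(11,5)=165 f(11,7)=55 f(11,9)=11 f(11,11)=1
t=12: f(12,-2)=572 f(12,0)=858 f(12,2)=780 f(12,4)=494 f(12,6)=220 f(12,8)=66 f(12,10)=12 f(12,12)=1
Σ_s f(12,s) = 3003
P = 3003/4096 = 3003/4096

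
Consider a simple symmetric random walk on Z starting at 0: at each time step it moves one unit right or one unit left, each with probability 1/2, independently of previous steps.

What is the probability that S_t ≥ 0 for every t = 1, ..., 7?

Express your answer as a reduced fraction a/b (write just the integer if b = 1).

Let f(t,s) = #length-t paths at position s with S_1..S_t all ≥ 0.
f(t,s) = f(t-1,s-1) + f(t-1,s+1) for s ≥ 0; f(t,s) = 0 for s < 0.
t=0: f(0,0)=1
t=1: f(1,1)=1
t=2: f(2,0)=1 f(2,2)=1
t=3: f(3,1)=2 f(3,3)=1
t=4: f(4,0)=2 f(4,2)=3 f(4,4)=1
t=5: f(5,1)=5 f(5,3)=4 f(5,5)=1
t=6: f(6,0)=5 f(6,2)=9 f(6,4)=5 f(6,6)=1
t=7: f(7,1)=14 f(7,3)=14 f(7,5)=6 f(7,7)=1
Σ_s f(7,s) = 35
P = 35/128 = 35/128

Answer: 35/128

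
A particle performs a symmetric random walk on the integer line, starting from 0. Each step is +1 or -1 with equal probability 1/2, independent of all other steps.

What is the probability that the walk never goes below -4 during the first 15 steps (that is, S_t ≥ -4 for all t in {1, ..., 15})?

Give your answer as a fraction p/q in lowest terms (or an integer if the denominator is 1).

Let f(t,s) = #length-t paths at position s with S_1..S_t all ≥ -4.
f(t,s) = f(t-1,s-1) + f(t-1,s+1) for s ≥ -4; f(t,s) = 0 for s < -4.
t=0: f(0,0)=1
t=1: f(1,-1)=1 f(1,1)=1
t=2: f(2,-2)=1 f(2,0)=2 f(2,2)=1
t=3: f(3,-3)=1 f(3,-1)=3 f(3,1)=3 f(3,3)=1
t=4: f(4,-4)=1 f(4,-2)=4 f(4,0)=6 f(4,2)=4 f(4,4)=1
t=5: f(5,-3)=5 f(5,-1)=10 f(5,1)=10 f(5,3)=5 f(5,5)=1
t=6: f(6,-4)=5 f(6,-2)=15 f(6,0)=20 f(6,2)=15 f(6,4)=6 f(6,6)=1
t=7: f(7,-3)=20 f(7,-1)=35 f(7,1)=35 f(7,3)=21 f(7,5)=7 f(7,7)=1
t=8: f(8,-4)=20 f(8,-2)=55 f(8,0)=70 f(8,2)=56 f(8,4)=28 f(8,6)=8 f(8,8)=1
t=9: f(9,-3)=75 f(9,-1)=125 f(9,1)=126 f(9,3)=84 f(9,5)=36 f(9,7)=9 f(9,9)=1
t=10: f(10,-4)=75 f(10,-2)=200 f(10,0)=251 f(10,2)=210 f(10,4)=120 f(10,6)=45 f(10,8)=10 f(10,10)=1
t=11: f(11,-3)=275 f(11,-1)=451 f(11,1)=461 f(11,3)=330 f(11,5)=165 f(11,7)=55 f(11,9)=11 f(11,11)=1
t=12: f(12,-4)=275 f(12,-2)=726 f(12,0)=912 f(12,2)=791 f(12,4)=495 f(12,6)=220 f(12,8)=66 f(12,10)=12 f(12,12)=1
t=13: f(13,-3)=1001 f(13,-1)=1638 f(13,1)=1703 f(13,3)=1286 f(13,5)=715 f(13,7)=286 f(13,9)=78 f(13,11)=13 f(13,13)=1
t=14: f(14,-4)=1001 f(14,-2)=2639 f(14,0)=3341 f(14,2)=2989 f(14,4)=2001 f(14,6)=1001 f(14,8)=364 f(14,10)=91 f(14,12)=14 f(14,14)=1
t=15: f(15,-3)=3640 f(15,-1)=5980 f(15,1)=6330 f(15,3)=4990 f(15,5)=3002 f(15,7)=1365 f(15,9)=455 f(15,11)=105 f(15,13)=15 f(15,15)=1
Σ_s f(15,s) = 25883
P = 25883/32768 = 25883/32768

Answer: 25883/32768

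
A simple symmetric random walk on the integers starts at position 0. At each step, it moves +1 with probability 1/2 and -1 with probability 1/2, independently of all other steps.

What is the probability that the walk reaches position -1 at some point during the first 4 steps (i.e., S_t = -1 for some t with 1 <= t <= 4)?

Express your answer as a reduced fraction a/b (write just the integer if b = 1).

Answer: 5/8

Derivation:
Count via complement. Let g(t,s) = #length-t paths at position s with S_1..S_t all ≠ -1.
g(t,s) = g(t-1,s-1) + g(t-1,s+1) for s ≠ -1; g(t,-1) = 0.
t=0: g(0,0)=1
t=1: g(1,1)=1
t=2: g(2,0)=1 g(2,2)=1
t=3: g(3,1)=2 g(3,3)=1
t=4: g(4,0)=2 g(4,2)=3 g(4,4)=1
Paths never hitting -1: Σ_s g(4,s) = 6
Paths hitting -1: 2^4 - 6 = 10
P = 10/16 = 5/8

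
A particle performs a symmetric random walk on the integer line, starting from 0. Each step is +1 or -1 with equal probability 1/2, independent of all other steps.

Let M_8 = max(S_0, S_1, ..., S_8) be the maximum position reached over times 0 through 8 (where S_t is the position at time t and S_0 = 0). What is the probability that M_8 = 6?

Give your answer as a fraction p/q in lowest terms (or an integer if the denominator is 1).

Let M_8 = max(S_0,...,S_8). Use the reflection principle: for j ≥ 1, #{paths with M_8 ≥ j} = #{S_8 ≥ j} + #{S_8 ≥ j+1}.
By reflection, #{M_8 ≥ 6} = #{S_8 ≥ 6} + #{S_8 ≥ 7} = 9 + 1 = 10.
#{M_8 ≥ 7} = #{S_8 ≥ 7} + #{S_8 ≥ 8} = 1 + 1 = 2.
#{M_8 = 6} = 10 - 2 = 8.
P(M_8 = 6) = 8/256 = 1/32

Answer: 1/32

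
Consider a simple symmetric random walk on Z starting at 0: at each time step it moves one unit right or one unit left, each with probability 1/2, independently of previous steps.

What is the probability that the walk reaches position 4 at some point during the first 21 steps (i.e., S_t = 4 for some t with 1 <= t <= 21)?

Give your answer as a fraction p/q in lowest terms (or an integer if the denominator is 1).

Count via complement. Let g(t,s) = #length-t paths at position s with S_1..S_t all ≠ 4.
g(t,s) = g(t-1,s-1) + g(t-1,s+1) for s ≠ 4; g(t,4) = 0.
t=0: g(0,0)=1
t=1: g(1,-1)=1 g(1,1)=1
t=2: g(2,-2)=1 g(2,0)=2 g(2,2)=1
t=3: g(3,-3)=1 g(3,-1)=3 g(3,1)=3 g(3,3)=1
t=4: g(4,-4)=1 g(4,-2)=4 g(4,0)=6 g(4,2)=4
t=5: g(5,-5)=1 g(5,-3)=5 g(5,-1)=10 g(5,1)=10 g(5,3)=4
t=6: g(6,-6)=1 g(6,-4)=6 g(6,-2)=15 g(6,0)=20 g(6,2)=14
t=7: g(7,-7)=1 g(7,-5)=7 g(7,-3)=21 g(7,-1)=35 g(7,1)=34 g(7,3)=14
t=8: g(8,-8)=1 g(8,-6)=8 g(8,-4)=28 g(8,-2)=56 g(8,0)=69 g(8,2)=48
t=9: g(9,-9)=1 g(9,-7)=9 g(9,-5)=36 g(9,-3)=84 g(9,-1)=125 g(9,1)=117 g(9,3)=48
t=10: g(10,-10)=1 g(10,-8)=10 g(10,-6)=45 g(10,-4)=120 g(10,-2)=209 g(10,0)=242 g(10,2)=165
t=11: g(11,-11)=1 g(11,-9)=11 g(11,-7)=55 g(11,-5)=165 g(11,-3)=329 g(11,-1)=451 g(11,1)=407 g(11,3)=165
t=12: g(12,-12)=1 g(12,-10)=12 g(12,-8)=66 g(12,-6)=220 g(12,-4)=494 g(12,-2)=780 g(12,0)=858 g(12,2)=572
t=13: g(13,-13)=1 g(13,-11)=13 g(13,-9)=78 g(13,-7)=286 g(13,-5)=714 g(13,-3)=1274 g(13,-1)=1638 g(13,1)=1430 g(13,3)=572
t=14: g(14,-14)=1 g(14,-12)=14 g(14,-10)=91 g(14,-8)=364 g(14,-6)=1000 g(14,-4)=1988 g(14,-2)=2912 g(14,0)=3068 g(14,2)=2002
t=15: g(15,-15)=1 g(15,-13)=15 g(15,-11)=105 g(15,-9)=455 g(15,-7)=1364 g(15,-5)=2988 g(15,-3)=4900 g(15,-1)=5980 g(15,1)=5070 g(15,3)=2002
t=16: g(16,-16)=1 g(16,-14)=16 g(16,-12)=120 g(16,-10)=560 g(16,-8)=1819 g(16,-6)=4352 g(16,-4)=7888 g(16,-2)=10880 g(16,0)=11050 g(16,2)=7072
t=17: g(17,-17)=1 g(17,-15)=17 g(17,-13)=136 g(17,-11)=680 g(17,-9)=2379 g(17,-7)=6171 g(17,-5)=12240 g(17,-3)=18768 g(17,-1)=21930 g(17,1)=18122 g(17,3)=7072
t=18: g(18,-18)=1 g(18,-16)=18 g(18,-14)=153 g(18,-12)=816 g(18,-10)=3059 g(18,-8)=8550 g(18,-6)=18411 g(18,-4)=31008 g(18,-2)=40698 g(18,0)=40052 g(18,2)=25194
t=19: g(19,-19)=1 g(19,-17)=19 g(19,-15)=171 g(19,-13)=969 g(19,-11)=3875 g(19,-9)=11609 g(19,-7)=26961 g(19,-5)=49419 g(19,-3)=71706 g(19,-1)=80750 g(19,1)=65246 g(19,3)=25194
t=20: g(20,-20)=1 g(20,-18)=20 g(20,-16)=190 g(20,-14)=1140 g(20,-12)=4844 g(20,-10)=15484 g(20,-8)=38570 g(20,-6)=76380 g(20,-4)=121125 g(20,-2)=152456 g(20,0)=145996 g(20,2)=90440
t=21: g(21,-21)=1 g(21,-19)=21 g(21,-17)=210 g(21,-15)=1330 g(21,-13)=5984 g(21,-11)=20328 g(21,-9)=54054 g(21,-7)=114950 g(21,-5)=197505 g(21,-3)=273581 g(21,-1)=298452 g(21,1)=236436 g(21,3)=90440
Paths never hitting 4: Σ_s g(21,s) = 1293292
Paths hitting 4: 2^21 - 1293292 = 803860
P = 803860/2097152 = 200965/524288

Answer: 200965/524288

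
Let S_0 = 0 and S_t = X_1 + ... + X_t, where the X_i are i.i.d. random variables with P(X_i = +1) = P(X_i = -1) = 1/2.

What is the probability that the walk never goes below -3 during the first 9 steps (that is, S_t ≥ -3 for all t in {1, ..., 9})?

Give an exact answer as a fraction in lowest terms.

Let f(t,s) = #length-t paths at position s with S_1..S_t all ≥ -3.
f(t,s) = f(t-1,s-1) + f(t-1,s+1) for s ≥ -3; f(t,s) = 0 for s < -3.
t=0: f(0,0)=1
t=1: f(1,-1)=1 f(1,1)=1
t=2: f(2,-2)=1 f(2,0)=2 f(2,2)=1
t=3: f(3,-3)=1 f(3,-1)=3 f(3,1)=3 f(3,3)=1
t=4: f(4,-2)=4 f(4,0)=6 f(4,2)=4 f(4,4)=1
t=5: f(5,-3)=4 f(5,-1)=10 f(5,1)=10 f(5,3)=5 f(5,5)=1
t=6: f(6,-2)=14 f(6,0)=20 f(6,2)=15 f(6,4)=6 f(6,6)=1
t=7: f(7,-3)=14 f(7,-1)=34 f(7,1)=35 f(7,3)=21 f(7,5)=7 f(7,7)=1
t=8: f(8,-2)=48 f(8,0)=69 f(8,2)=56 f(8,4)=28 f(8,6)=8 f(8,8)=1
t=9: f(9,-3)=48 f(9,-1)=117 f(9,1)=125 f(9,3)=84 f(9,5)=36 f(9,7)=9 f(9,9)=1
Σ_s f(9,s) = 420
P = 420/512 = 105/128

Answer: 105/128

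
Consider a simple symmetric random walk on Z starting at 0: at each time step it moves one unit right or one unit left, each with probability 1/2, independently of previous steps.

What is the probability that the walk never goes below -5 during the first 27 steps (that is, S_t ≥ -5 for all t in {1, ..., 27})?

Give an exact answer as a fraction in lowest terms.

Let f(t,s) = #length-t paths at position s with S_1..S_t all ≥ -5.
f(t,s) = f(t-1,s-1) + f(t-1,s+1) for s ≥ -5; f(t,s) = 0 for s < -5.
t=0: f(0,0)=1
t=1: f(1,-1)=1 f(1,1)=1
t=2: f(2,-2)=1 f(2,0)=2 f(2,2)=1
t=3: f(3,-3)=1 f(3,-1)=3 f(3,1)=3 f(3,3)=1
t=4: f(4,-4)=1 f(4,-2)=4 f(4,0)=6 f(4,2)=4 f(4,4)=1
t=5: f(5,-5)=1 f(5,-3)=5 f(5,-1)=10 f(5,1)=10 f(5,3)=5 f(5,5)=1
t=6: f(6,-4)=6 f(6,-2)=15 f(6,0)=20 f(6,2)=15 f(6,4)=6 f(6,6)=1
t=7: f(7,-5)=6 f(7,-3)=21 f(7,-1)=35 f(7,1)=35 f(7,3)=21 f(7,5)=7 f(7,7)=1
t=8: f(8,-4)=27 f(8,-2)=56 f(8,0)=70 f(8,2)=56 f(8,4)=28 f(8,6)=8 f(8,8)=1
t=9: f(9,-5)=27 f(9,-3)=83 f(9,-1)=126 f(9,1)=126 f(9,3)=84 f(9,5)=36 f(9,7)=9 f(9,9)=1
t=10: f(10,-4)=110 f(10,-2)=209 f(10,0)=252 f(10,2)=210 f(10,4)=120 f(10,6)=45 f(10,8)=10 f(10,10)=1
t=11: f(11,-5)=110 f(11,-3)=319 f(11,-1)=461 f(11,1)=462 f(11,3)=330 f(11,5)=165 f(11,7)=55 f(11,9)=11 f(11,11)=1
t=12: f(12,-4)=429 f(12,-2)=780 f(12,0)=923 f(12,2)=792 f(12,4)=495 f(12,6)=220 f(12,8)=66 f(12,10)=12 f(12,12)=1
t=13: f(13,-5)=429 f(13,-3)=1209 f(13,-1)=1703 f(13,1)=1715 f(13,3)=1287 f(13,5)=715 f(13,7)=286 f(13,9)=78 f(13,11)=13 f(13,13)=1
t=14: f(14,-4)=1638 f(14,-2)=2912 f(14,0)=3418 f(14,2)=3002 f(14,4)=2002 f(14,6)=1001 f(14,8)=364 f(14,10)=91 f(14,12)=14 f(14,14)=1
t=15: f(15,-5)=1638 f(15,-3)=4550 f(15,-1)=6330 f(15,1)=6420 f(15,3)=5004 f(15,5)=3003 f(15,7)=1365 f(15,9)=455 f(15,11)=105 f(15,13)=15 f(15,15)=1
t=16: f(16,-4)=6188 f(16,-2)=10880 f(16,0)=12750 f(16,2)=11424 f(16,4)=8007 f(16,6)=4368 f(16,8)=1820 f(16,10)=560 f(16,12)=120 f(16,14)=16 f(16,16)=1
t=17: f(17,-5)=6188 f(17,-3)=17068 f(17,-1)=23630 f(17,1)=24174 f(17,3)=19431 f(17,5)=12375 f(17,7)=6188 f(17,9)=2380 f(17,11)=680 f(17,13)=136 f(17,15)=17 f(17,17)=1
t=18: f(18,-4)=23256 f(18,-2)=40698 f(18,0)=47804 f(18,2)=43605 f(18,4)=31806 f(18,6)=18563 f(18,8)=8568 f(18,10)=3060 f(18,12)=816 f(18,14)=153 f(18,16)=18 f(18,18)=1
t=19: f(19,-5)=23256 f(19,-3)=63954 f(19,-1)=88502 f(19,1)=91409 f(19,3)=75411 f(19,5)=50369 f(19,7)=27131 f(19,9)=11628 f(19,11)=3876 f(19,13)=969 f(19,15)=171 f(19,17)=19 f(19,19)=1
t=20: f(20,-4)=87210 f(20,-2)=152456 f(20,0)=179911 f(20,2)=166820 f(20,4)=125780 f(20,6)=77500 f(20,8)=38759 f(20,10)=15504 f(20,12)=4845 f(20,14)=1140 f(20,16)=190 f(20,18)=20 f(20,20)=1
t=21: f(21,-5)=87210 f(21,-3)=239666 f(21,-1)=332367 f(21,1)=346731 f(21,3)=292600 f(21,5)=203280 f(21,7)=116259 f(21,9)=54263 f(21,11)=20349 f(21,13)=5985 f(21,15)=1330 f(21,17)=210 f(21,19)=21 f(21,21)=1
t=22: f(22,-4)=326876 f(22,-2)=572033 f(22,0)=679098 f(22,2)=639331 f(22,4)=495880 f(22,6)=319539 f(22,8)=170522 f(22,10)=74612 f(22,12)=26334 f(22,14)=7315 f(22,16)=1540 f(22,18)=231 f(22,20)=22 f(22,22)=1
t=23: f(23,-5)=326876 f(23,-3)=898909 f(23,-1)=1251131 f(23,1)=1318429 f(23,3)=1135211 f(23,5)=815419 f(23,7)=490061 f(23,9)=245134 f(23,11)=100946 f(23,13)=33649 f(23,15)=8855 f(23,17)=1771 f(23,19)=253 f(23,21)=23 f(23,23)=1
t=24: f(24,-4)=1225785 f(24,-2)=2150040 f(24,0)=2569560 f(24,2)=2453640 f(24,4)=1950630 f(24,6)=1305480 f(24,8)=735195 f(24,10)=346080 f(24,12)=134595 f(24,14)=42504 f(24,16)=10626 f(24,18)=2024 f(24,20)=276 f(24,22)=24 f(24,24)=1
t=25: f(25,-5)=1225785 f(25,-3)=3375825 f(25,-1)=4719600 f(25,1)=5023200 f(25,3)=4404270 f(25,5)=3256110 f(25,7)=2040675 f(25,9)=1081275 f(25,11)=480675 f(25,13)=177099 f(25,15)=53130 f(25,17)=12650 f(25,19)=2300 f(25,21)=300 f(25,23)=25 f(25,25)=1
t=26: f(26,-4)=4601610 f(26,-2)=8095425 f(26,0)=9742800 f(26,2)=9427470 f(26,4)=7660380 f(26,6)=5296785 f(26,8)=3121950 f(26,10)=1561950 f(26,12)=657774 f(26,14)=230229 f(26,16)=65780 f(26,18)=14950 f(26,20)=2600 f(26,22)=325 f(26,24)=26 f(26,26)=1
t=27: f(27,-5)=4601610 f(27,-3)=12697035 f(27,-1)=17838225 f(27,1)=19170270 f(27,3)=17087850 f(27,5)=12957165 f(27,7)=8418735 f(27,9)=4683900 f(27,11)=2219724 f(27,13)=888003 f(27,15)=296009 f(27,17)=80730 f(27,19)=17550 f(27,21)=2925 f(27,23)=351 f(27,25)=27 f(27,27)=1
Σ_s f(27,s) = 100960110
P = 100960110/134217728 = 50480055/67108864

Answer: 50480055/67108864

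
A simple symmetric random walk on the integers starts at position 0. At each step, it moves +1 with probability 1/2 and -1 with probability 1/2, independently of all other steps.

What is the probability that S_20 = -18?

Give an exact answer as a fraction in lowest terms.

Answer: 5/262144

Derivation:
To reach position -18 after 20 steps: need 1 step of +1 and 19 of -1.
Favorable paths: C(20,1) = 20
Total paths: 2^20 = 1048576
P = 20/1048576 = 5/262144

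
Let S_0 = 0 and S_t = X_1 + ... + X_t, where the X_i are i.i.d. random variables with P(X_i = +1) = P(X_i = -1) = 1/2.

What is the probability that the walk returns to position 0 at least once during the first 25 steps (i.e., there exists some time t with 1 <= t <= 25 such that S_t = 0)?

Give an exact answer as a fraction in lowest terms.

Answer: 3518265/4194304

Derivation:
Count via complement. Let g(t,s) = #length-t paths at position s with S_1..S_t all ≠ 0.
g(t,s) = g(t-1,s-1) + g(t-1,s+1) for s ≠ 0; g(t,0) = 0.
t=0: g(0,0)=1
t=1: g(1,-1)=1 g(1,1)=1
t=2: g(2,-2)=1 g(2,2)=1
t=3: g(3,-3)=1 g(3,-1)=1 g(3,1)=1 g(3,3)=1
t=4: g(4,-4)=1 g(4,-2)=2 g(4,2)=2 g(4,4)=1
t=5: g(5,-5)=1 g(5,-3)=3 g(5,-1)=2 g(5,1)=2 g(5,3)=3 g(5,5)=1
t=6: g(6,-6)=1 g(6,-4)=4 g(6,-2)=5 g(6,2)=5 g(6,4)=4 g(6,6)=1
t=7: g(7,-7)=1 g(7,-5)=5 g(7,-3)=9 g(7,-1)=5 g(7,1)=5 g(7,3)=9 g(7,5)=5 g(7,7)=1
t=8: g(8,-8)=1 g(8,-6)=6 g(8,-4)=14 g(8,-2)=14 g(8,2)=14 g(8,4)=14 g(8,6)=6 g(8,8)=1
t=9: g(9,-9)=1 g(9,-7)=7 g(9,-5)=20 g(9,-3)=28 g(9,-1)=14 g(9,1)=14 g(9,3)=28 g(9,5)=20 g(9,7)=7 g(9,9)=1
t=10: g(10,-10)=1 g(10,-8)=8 g(10,-6)=27 g(10,-4)=48 g(10,-2)=42 g(10,2)=42 g(10,4)=48 g(10,6)=27 g(10,8)=8 g(10,10)=1
t=11: g(11,-11)=1 g(11,-9)=9 g(11,-7)=35 g(11,-5)=75 g(11,-3)=90 g(11,-1)=42 g(11,1)=42 g(11,3)=90 g(11,5)=75 g(11,7)=35 g(11,9)=9 g(11,11)=1
t=12: g(12,-12)=1 g(12,-10)=10 g(12,-8)=44 g(12,-6)=110 g(12,-4)=165 g(12,-2)=132 g(12,2)=132 g(12,4)=165 g(12,6)=110 g(12,8)=44 g(12,10)=10 g(12,12)=1
t=13: g(13,-13)=1 g(13,-11)=11 g(13,-9)=54 g(13,-7)=154 g(13,-5)=275 g(13,-3)=297 g(13,-1)=132 g(13,1)=132 g(13,3)=297 g(13,5)=275 g(13,7)=154 g(13,9)=54 g(13,11)=11 g(13,13)=1
t=14: g(14,-14)=1 g(14,-12)=12 g(14,-10)=65 g(14,-8)=208 g(14,-6)=429 g(14,-4)=572 g(14,-2)=429 g(14,2)=429 g(14,4)=572 g(14,6)=429 g(14,8)=208 g(14,10)=65 g(14,12)=12 g(14,14)=1
t=15: g(15,-15)=1 g(15,-13)=13 g(15,-11)=77 g(15,-9)=273 g(15,-7)=637 g(15,-5)=1001 g(15,-3)=1001 g(15,-1)=429 g(15,1)=429 g(15,3)=1001 g(15,5)=1001 g(15,7)=637 g(15,9)=273 g(15,11)=77 g(15,13)=13 g(15,15)=1
t=16: g(16,-16)=1 g(16,-14)=14 g(16,-12)=90 g(16,-10)=350 g(16,-8)=910 g(16,-6)=1638 g(16,-4)=2002 g(16,-2)=1430 g(16,2)=1430 g(16,4)=2002 g(16,6)=1638 g(16,8)=910 g(16,10)=350 g(16,12)=90 g(16,14)=14 g(16,16)=1
t=17: g(17,-17)=1 g(17,-15)=15 g(17,-13)=104 g(17,-11)=440 g(17,-9)=1260 g(17,-7)=2548 g(17,-5)=3640 g(17,-3)=3432 g(17,-1)=1430 g(17,1)=1430 g(17,3)=3432 g(17,5)=3640 g(17,7)=2548 g(17,9)=1260 g(17,11)=440 g(17,13)=104 g(17,15)=15 g(17,17)=1
t=18: g(18,-18)=1 g(18,-16)=16 g(18,-14)=119 g(18,-12)=544 g(18,-10)=1700 g(18,-8)=3808 g(18,-6)=6188 g(18,-4)=7072 g(18,-2)=4862 g(18,2)=4862 g(18,4)=7072 g(18,6)=6188 g(18,8)=3808 g(18,10)=1700 g(18,12)=544 g(18,14)=119 g(18,16)=16 g(18,18)=1
t=19: g(19,-19)=1 g(19,-17)=17 g(19,-15)=135 g(19,-13)=663 g(19,-11)=2244 g(19,-9)=5508 g(19,-7)=9996 g(19,-5)=13260 g(19,-3)=11934 g(19,-1)=4862 g(19,1)=4862 g(19,3)=11934 g(19,5)=13260 g(19,7)=9996 g(19,9)=5508 g(19,11)=2244 g(19,13)=663 g(19,15)=135 g(19,17)=17 g(19,19)=1
t=20: g(20,-20)=1 g(20,-18)=18 g(20,-16)=152 g(20,-14)=798 g(20,-12)=2907 g(20,-10)=7752 g(20,-8)=15504 g(20,-6)=23256 g(20,-4)=25194 g(20,-2)=16796 g(20,2)=16796 g(20,4)=25194 g(20,6)=23256 g(20,8)=15504 g(20,10)=7752 g(20,12)=2907 g(20,14)=798 g(20,16)=152 g(20,18)=18 g(20,20)=1
t=21: g(21,-21)=1 g(21,-19)=19 g(21,-17)=170 g(21,-15)=950 g(21,-13)=3705 g(21,-11)=10659 g(21,-9)=23256 g(21,-7)=38760 g(21,-5)=48450 g(21,-3)=41990 g(21,-1)=16796 g(21,1)=16796 g(21,3)=41990 g(21,5)=48450 g(21,7)=38760 g(21,9)=23256 g(21,11)=10659 g(21,13)=3705 g(21,15)=950 g(21,17)=170 g(21,19)=19 g(21,21)=1
t=22: g(22,-22)=1 g(22,-20)=20 g(22,-18)=189 g(22,-16)=1120 g(22,-14)=4655 g(22,-12)=14364 g(22,-10)=33915 g(22,-8)=62016 g(22,-6)=87210 g(22,-4)=90440 g(22,-2)=58786 g(22,2)=58786 g(22,4)=90440 g(22,6)=87210 g(22,8)=62016 g(22,10)=33915 g(22,12)=14364 g(22,14)=4655 g(22,16)=1120 g(22,18)=189 g(22,20)=20 g(22,22)=1
t=23: g(23,-23)=1 g(23,-21)=21 g(23,-19)=209 g(23,-17)=1309 g(23,-15)=5775 g(23,-13)=19019 g(23,-11)=48279 g(23,-9)=95931 g(23,-7)=149226 g(23,-5)=177650 g(23,-3)=149226 g(23,-1)=58786 g(23,1)=58786 g(23,3)=149226 g(23,5)=177650 g(23,7)=149226 g(23,9)=95931 g(23,11)=48279 g(23,13)=19019 g(23,15)=5775 g(23,17)=1309 g(23,19)=209 g(23,21)=21 g(23,23)=1
t=24: g(24,-24)=1 g(24,-22)=22 g(24,-20)=230 g(24,-18)=1518 g(24,-16)=7084 g(24,-14)=24794 g(24,-12)=67298 g(24,-10)=144210 g(24,-8)=245157 g(24,-6)=326876 g(24,-4)=326876 g(24,-2)=208012 g(24,2)=208012 g(24,4)=326876 g(24,6)=326876 g(24,8)=245157 g(24,10)=144210 g(24,12)=67298 g(24,14)=24794 g(24,16)=7084 g(24,18)=1518 g(24,20)=230 g(24,22)=22 g(24,24)=1
t=25: g(25,-25)=1 g(25,-23)=23 g(25,-21)=252 g(25,-19)=1748 g(25,-17)=8602 g(25,-15)=31878 g(25,-13)=92092 g(25,-11)=211508 g(25,-9)=389367 g(25,-7)=572033 g(25,-5)=653752 g(25,-3)=534888 g(25,-1)=208012 g(25,1)=208012 g(25,3)=534888 g(25,5)=653752 g(25,7)=572033 g(25,9)=389367 g(25,11)=211508 g(25,13)=92092 g(25,15)=31878 g(25,17)=8602 g(25,19)=1748 g(25,21)=252 g(25,23)=23 g(25,25)=1
Paths never hitting 0: Σ_s g(25,s) = 5408312
Paths hitting 0: 2^25 - 5408312 = 28146120
P = 28146120/33554432 = 3518265/4194304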